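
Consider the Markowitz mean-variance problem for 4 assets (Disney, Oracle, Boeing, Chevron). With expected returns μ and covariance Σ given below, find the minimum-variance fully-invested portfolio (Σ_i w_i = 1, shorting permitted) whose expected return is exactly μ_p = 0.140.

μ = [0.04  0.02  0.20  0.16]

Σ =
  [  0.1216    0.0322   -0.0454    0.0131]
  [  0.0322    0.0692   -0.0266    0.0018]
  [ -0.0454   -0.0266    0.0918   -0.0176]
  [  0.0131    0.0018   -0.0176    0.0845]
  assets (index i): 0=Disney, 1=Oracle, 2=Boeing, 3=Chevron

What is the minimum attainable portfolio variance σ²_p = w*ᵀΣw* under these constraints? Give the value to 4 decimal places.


p=Σ⁻¹μ = [1.0896  1.0605  3.4905  2.4290]
q=Σ⁻¹𝟙 = [10.8811  18.4011  24.4533  14.8487]
a=μᵀp=1.151541  b=𝟙ᵀp=8.069706  c=𝟙ᵀq=68.584164  D=ac−b²=13.857338
λ₁=(c·0.140−b)/D = (68.584164·0.140−8.069706)/13.857338 = 0.110561
λ₂=(a−b·0.140)/D = (1.151541−8.069706·0.140)/13.857338 = 0.001572
w* = 0.110561·p + 0.001572·q:
  w_0 = 0.110561·1.0896 + 0.001572·10.8811 = 0.1376  (Disney)
  w_1 = 0.110561·1.0605 + 0.001572·18.4011 = 0.1462  (Oracle)
  w_2 = 0.110561·3.4905 + 0.001572·24.4533 = 0.4244  (Boeing)
  w_3 = 0.110561·2.4290 + 0.001572·14.8487 = 0.2919  (Chevron)
Σw_i=1.0000  μᵀw=0.1400
σ²=wᵀΣw=λ₁·μ_p+λ₂ = 0.110561·0.140 + 0.001572 = 0.017050 ≈ 0.0171

0.0171


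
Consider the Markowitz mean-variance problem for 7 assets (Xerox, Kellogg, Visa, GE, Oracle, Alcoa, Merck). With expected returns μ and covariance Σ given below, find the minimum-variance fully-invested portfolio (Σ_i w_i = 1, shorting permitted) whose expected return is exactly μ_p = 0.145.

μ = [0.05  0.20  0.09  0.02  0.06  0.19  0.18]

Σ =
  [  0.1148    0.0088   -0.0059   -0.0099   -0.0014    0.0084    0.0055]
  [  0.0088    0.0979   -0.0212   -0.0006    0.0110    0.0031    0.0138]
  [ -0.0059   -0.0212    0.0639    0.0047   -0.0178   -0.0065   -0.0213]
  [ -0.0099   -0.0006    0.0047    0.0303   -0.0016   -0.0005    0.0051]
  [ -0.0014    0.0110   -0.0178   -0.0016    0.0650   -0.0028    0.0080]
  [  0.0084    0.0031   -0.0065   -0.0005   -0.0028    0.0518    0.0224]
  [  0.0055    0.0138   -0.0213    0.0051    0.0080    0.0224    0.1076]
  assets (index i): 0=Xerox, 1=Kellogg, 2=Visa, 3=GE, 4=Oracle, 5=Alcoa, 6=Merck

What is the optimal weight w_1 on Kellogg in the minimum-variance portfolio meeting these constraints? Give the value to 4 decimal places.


x=Σ⁻¹μ = [0.1501  2.3108  3.3321  0.1731  1.4565  3.4914  1.1851]
y=Σ⁻¹𝟙 = [10.6813  11.6401  28.1244  32.9304  22.3175  19.5361  5.5351]
a=μᵀx=1.737088  b=𝟙ᵀx=12.099104  c=𝟙ᵀy=130.764810  D=ac−b²=80.761641
λ₁=(c·0.145−b)/D = (130.764810·0.145−12.099104)/80.761641 = 0.084964
λ₂=(a−b·0.145)/D = (1.737088−12.099104·0.145)/80.761641 = -0.000214
w* = 0.084964·x + -0.000214·y:
  w_0 = 0.084964·0.1501 + -0.000214·10.6813 = 0.0105  (Xerox)
  w_1 = 0.084964·2.3108 + -0.000214·11.6401 = 0.1938  (Kellogg)
  w_2 = 0.084964·3.3321 + -0.000214·28.1244 = 0.2771  (Visa)
  w_3 = 0.084964·0.1731 + -0.000214·32.9304 = 0.0077  (GE)
  w_4 = 0.084964·1.4565 + -0.000214·22.3175 = 0.1190  (Oracle)
  w_5 = 0.084964·3.4914 + -0.000214·19.5361 = 0.2925  (Alcoa)
  w_6 = 0.084964·1.1851 + -0.000214·5.5351 = 0.0995  (Merck)
Σw_i=1.0000  μᵀw=0.1450
σ²=wᵀΣw=λ₁·μ_p+λ₂ = 0.084964·0.145 + -0.000214 = 0.012106 ≈ 0.0121

0.1938


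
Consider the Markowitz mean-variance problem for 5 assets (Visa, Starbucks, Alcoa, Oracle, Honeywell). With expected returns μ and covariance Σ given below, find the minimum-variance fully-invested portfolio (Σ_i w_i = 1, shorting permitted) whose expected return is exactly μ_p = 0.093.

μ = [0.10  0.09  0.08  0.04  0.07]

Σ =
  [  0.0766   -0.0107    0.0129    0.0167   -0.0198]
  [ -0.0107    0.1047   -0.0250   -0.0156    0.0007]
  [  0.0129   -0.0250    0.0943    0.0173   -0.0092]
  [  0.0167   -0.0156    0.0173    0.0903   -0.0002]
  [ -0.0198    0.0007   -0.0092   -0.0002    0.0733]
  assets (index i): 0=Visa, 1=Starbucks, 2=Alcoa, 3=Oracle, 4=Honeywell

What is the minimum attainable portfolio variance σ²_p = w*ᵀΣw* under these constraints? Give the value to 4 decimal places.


0.0203

u=Σ⁻¹μ = [1.6659  1.3021  1.0864  0.1551  1.5293]
v=Σ⁻¹𝟙 = [16.2789  15.3872  12.8382  8.3055  19.5269]
a=μᵀu=0.483955  b=𝟙ᵀu=5.738893  c=𝟙ᵀv=72.336672  D=ac−b²=2.072788
λ₁=(c·0.093−b)/D = (72.336672·0.093−5.738893)/2.072788 = 0.476854
λ₂=(a−b·0.093)/D = (0.483955−5.738893·0.093)/2.072788 = -0.024007
w* = 0.476854·u + -0.024007·v:
  w_0 = 0.476854·1.6659 + -0.024007·16.2789 = 0.4036  (Visa)
  w_1 = 0.476854·1.3021 + -0.024007·15.3872 = 0.2515  (Starbucks)
  w_2 = 0.476854·1.0864 + -0.024007·12.8382 = 0.2099  (Alcoa)
  w_3 = 0.476854·0.1551 + -0.024007·8.3055 = -0.1254  (Oracle)
  w_4 = 0.476854·1.5293 + -0.024007·19.5269 = 0.2605  (Honeywell)
Σw_i=1.0000  μᵀw=0.0930
σ²=wᵀΣw=λ₁·μ_p+λ₂ = 0.476854·0.093 + -0.024007 = 0.020340 ≈ 0.0203


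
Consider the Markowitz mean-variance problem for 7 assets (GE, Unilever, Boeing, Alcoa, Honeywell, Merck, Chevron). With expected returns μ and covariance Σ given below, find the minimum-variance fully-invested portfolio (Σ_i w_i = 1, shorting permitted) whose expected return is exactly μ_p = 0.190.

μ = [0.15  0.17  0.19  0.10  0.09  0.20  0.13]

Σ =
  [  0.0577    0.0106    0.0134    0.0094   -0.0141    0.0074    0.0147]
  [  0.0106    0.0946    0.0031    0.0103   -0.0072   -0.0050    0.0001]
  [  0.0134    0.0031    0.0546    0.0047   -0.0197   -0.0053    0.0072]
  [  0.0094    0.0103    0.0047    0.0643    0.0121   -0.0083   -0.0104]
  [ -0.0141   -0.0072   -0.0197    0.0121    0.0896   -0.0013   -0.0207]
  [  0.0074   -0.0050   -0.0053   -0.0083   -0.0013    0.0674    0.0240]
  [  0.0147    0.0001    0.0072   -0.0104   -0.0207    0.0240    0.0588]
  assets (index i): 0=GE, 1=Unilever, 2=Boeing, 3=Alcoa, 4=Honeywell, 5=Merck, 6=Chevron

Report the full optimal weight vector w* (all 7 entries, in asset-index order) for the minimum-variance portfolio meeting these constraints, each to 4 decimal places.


u=Σ⁻¹μ = [1.0656  1.7827  4.0329  0.9565  2.4001  3.0272  1.2261]
v=Σ⁻¹𝟙 = [7.8308  9.8972  21.1326  11.7399  20.2728  12.2829  16.6445]
a=μᵀu=2.305664  b=𝟙ᵀu=14.491253  c=𝟙ᵀv=99.800724  D=ac−b²=20.110478
λ₁=(c·0.190−b)/D = (99.800724·0.190−14.491253)/20.110478 = 0.222316
λ₂=(a−b·0.190)/D = (2.305664−14.491253·0.190)/20.110478 = -0.022261
w* = 0.222316·u + -0.022261·v:
  w_0 = 0.222316·1.0656 + -0.022261·7.8308 = 0.0626  (GE)
  w_1 = 0.222316·1.7827 + -0.022261·9.8972 = 0.1760  (Unilever)
  w_2 = 0.222316·4.0329 + -0.022261·21.1326 = 0.4262  (Boeing)
  w_3 = 0.222316·0.9565 + -0.022261·11.7399 = -0.0487  (Alcoa)
  w_4 = 0.222316·2.4001 + -0.022261·20.2728 = 0.0823  (Honeywell)
  w_5 = 0.222316·3.0272 + -0.022261·12.2829 = 0.3996  (Merck)
  w_6 = 0.222316·1.2261 + -0.022261·16.6445 = -0.0979  (Chevron)
Σw_i=1.0000  μᵀw=0.1900
σ²=wᵀΣw=λ₁·μ_p+λ₂ = 0.222316·0.190 + -0.022261 = 0.019979 ≈ 0.0200

0.0626  0.1760  0.4262  -0.0487  0.0823  0.3996  -0.0979


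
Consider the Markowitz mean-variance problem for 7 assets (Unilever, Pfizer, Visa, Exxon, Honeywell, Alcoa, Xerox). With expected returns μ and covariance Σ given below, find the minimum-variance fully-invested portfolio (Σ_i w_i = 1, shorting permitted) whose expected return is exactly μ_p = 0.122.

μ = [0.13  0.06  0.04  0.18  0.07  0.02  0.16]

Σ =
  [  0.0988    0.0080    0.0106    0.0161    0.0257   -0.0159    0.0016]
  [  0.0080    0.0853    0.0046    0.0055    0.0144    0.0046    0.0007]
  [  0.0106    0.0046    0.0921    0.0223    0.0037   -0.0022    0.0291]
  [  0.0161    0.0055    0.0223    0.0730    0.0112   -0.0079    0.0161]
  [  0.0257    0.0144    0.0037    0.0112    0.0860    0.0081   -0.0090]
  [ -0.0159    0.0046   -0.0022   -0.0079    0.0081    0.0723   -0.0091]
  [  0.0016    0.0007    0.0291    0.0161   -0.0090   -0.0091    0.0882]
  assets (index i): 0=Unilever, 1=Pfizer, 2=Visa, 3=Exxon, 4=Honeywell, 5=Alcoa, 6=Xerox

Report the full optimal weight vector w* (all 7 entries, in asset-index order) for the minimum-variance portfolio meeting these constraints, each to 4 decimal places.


u=Σ⁻¹μ = [1.0614  0.3985  -0.7691  2.0934  0.2942  0.8816  1.7843]
v=Σ⁻¹𝟙 = [8.6437  8.1410  4.2458  8.4904  5.8988  16.9337  10.5148]
a=μᵀu=0.831637  b=𝟙ᵀu=5.744205  c=𝟙ᵀv=62.868180  D=ac−b²=19.287585
λ₁=(c·0.122−b)/D = (62.868180·0.122−5.744205)/19.287585 = 0.099842
λ₂=(a−b·0.122)/D = (0.831637−5.744205·0.122)/19.287585 = 0.006784
w* = 0.099842·u + 0.006784·v:
  w_0 = 0.099842·1.0614 + 0.006784·8.6437 = 0.1646  (Unilever)
  w_1 = 0.099842·0.3985 + 0.006784·8.1410 = 0.0950  (Pfizer)
  w_2 = 0.099842·-0.7691 + 0.006784·4.2458 = -0.0480  (Visa)
  w_3 = 0.099842·2.0934 + 0.006784·8.4904 = 0.2666  (Exxon)
  w_4 = 0.099842·0.2942 + 0.006784·5.8988 = 0.0694  (Honeywell)
  w_5 = 0.099842·0.8816 + 0.006784·16.9337 = 0.2029  (Alcoa)
  w_6 = 0.099842·1.7843 + 0.006784·10.5148 = 0.2495  (Xerox)
Σw_i=1.0000  μᵀw=0.1220
σ²=wᵀΣw=λ₁·μ_p+λ₂ = 0.099842·0.122 + 0.006784 = 0.018965 ≈ 0.0190

0.1646  0.0950  -0.0480  0.2666  0.0694  0.2029  0.2495


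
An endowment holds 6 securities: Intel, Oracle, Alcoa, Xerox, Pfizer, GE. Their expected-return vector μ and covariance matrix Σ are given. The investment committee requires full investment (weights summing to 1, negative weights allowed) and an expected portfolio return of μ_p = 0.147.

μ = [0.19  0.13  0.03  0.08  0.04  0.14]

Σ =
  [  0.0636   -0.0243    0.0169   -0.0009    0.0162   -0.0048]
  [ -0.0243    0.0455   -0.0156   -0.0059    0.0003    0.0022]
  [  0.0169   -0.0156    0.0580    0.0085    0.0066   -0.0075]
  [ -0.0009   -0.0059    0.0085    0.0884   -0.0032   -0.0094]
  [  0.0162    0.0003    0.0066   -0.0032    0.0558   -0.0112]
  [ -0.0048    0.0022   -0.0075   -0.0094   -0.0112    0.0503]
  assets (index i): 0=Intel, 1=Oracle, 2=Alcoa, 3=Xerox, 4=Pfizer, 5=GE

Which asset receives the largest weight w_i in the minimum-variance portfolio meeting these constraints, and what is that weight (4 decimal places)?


x=Σ⁻¹μ = [5.4337  6.0808  0.7936  1.6455  -0.2073  3.4155]
y=Σ⁻¹𝟙 = [25.3631  43.3918  21.3473  16.1237  14.7209  29.8772]
a=μᵀx=2.448249  b=𝟙ᵀx=17.161883  c=𝟙ᵀy=150.824071  D=ac−b²=74.724645
λ₁=(c·0.147−b)/D = (150.824071·0.147−17.161883)/74.724645 = 0.067036
λ₂=(a−b·0.147)/D = (2.448249−17.161883·0.147)/74.724645 = -0.000998
w* = 0.067036·x + -0.000998·y:
  w_0 = 0.067036·5.4337 + -0.000998·25.3631 = 0.3390  (Intel)
  w_1 = 0.067036·6.0808 + -0.000998·43.3918 = 0.3643  (Oracle)
  w_2 = 0.067036·0.7936 + -0.000998·21.3473 = 0.0319  (Alcoa)
  w_3 = 0.067036·1.6455 + -0.000998·16.1237 = 0.0942  (Xerox)
  w_4 = 0.067036·-0.2073 + -0.000998·14.7209 = -0.0286  (Pfizer)
  w_5 = 0.067036·3.4155 + -0.000998·29.8772 = 0.1992  (GE)
Σw_i=1.0000  μᵀw=0.1470
σ²=wᵀΣw=λ₁·μ_p+λ₂ = 0.067036·0.147 + -0.000998 = 0.008857 ≈ 0.0089

Oracle (0.3643)


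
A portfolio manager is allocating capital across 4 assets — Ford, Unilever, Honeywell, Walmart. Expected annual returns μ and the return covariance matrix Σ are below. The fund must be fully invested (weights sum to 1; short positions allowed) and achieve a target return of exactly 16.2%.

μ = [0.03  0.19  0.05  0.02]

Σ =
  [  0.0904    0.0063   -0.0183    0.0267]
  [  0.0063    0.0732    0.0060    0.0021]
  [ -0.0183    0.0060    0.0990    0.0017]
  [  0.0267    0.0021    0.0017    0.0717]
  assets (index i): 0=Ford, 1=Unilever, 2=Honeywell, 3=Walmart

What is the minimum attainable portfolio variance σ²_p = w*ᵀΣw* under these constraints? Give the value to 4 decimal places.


x=Σ⁻¹μ = [0.1965  2.5436  0.3851  0.1221]
y=Σ⁻¹𝟙 = [9.5897  11.6539  10.9995  9.7738]
a=μᵀx=0.510886  b=𝟙ᵀx=3.247378  c=𝟙ᵀy=42.016924  D=ac−b²=10.920387
λ₁=(c·0.162−b)/D = (42.016924·0.162−3.247378)/10.920387 = 0.325938
λ₂=(a−b·0.162)/D = (0.510886−3.247378·0.162)/10.920387 = -0.001391
w* = 0.325938·x + -0.001391·y:
  w_0 = 0.325938·0.1965 + -0.001391·9.5897 = 0.0507  (Ford)
  w_1 = 0.325938·2.5436 + -0.001391·11.6539 = 0.8129  (Unilever)
  w_2 = 0.325938·0.3851 + -0.001391·10.9995 = 0.1102  (Honeywell)
  w_3 = 0.325938·0.1221 + -0.001391·9.7738 = 0.0262  (Walmart)
Σw_i=1.0000  μᵀw=0.1620
σ²=wᵀΣw=λ₁·μ_p+λ₂ = 0.325938·0.162 + -0.001391 = 0.051411 ≈ 0.0514

0.0514


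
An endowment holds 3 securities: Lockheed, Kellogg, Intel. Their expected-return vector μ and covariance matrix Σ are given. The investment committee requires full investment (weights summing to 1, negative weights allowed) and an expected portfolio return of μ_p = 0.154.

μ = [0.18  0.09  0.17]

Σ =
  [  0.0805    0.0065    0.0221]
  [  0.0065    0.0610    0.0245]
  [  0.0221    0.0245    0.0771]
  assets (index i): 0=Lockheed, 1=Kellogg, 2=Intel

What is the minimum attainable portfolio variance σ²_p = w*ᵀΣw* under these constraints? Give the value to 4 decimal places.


g=Σ⁻¹μ = [1.7749  0.6935  1.4758]
h=Σ⁻¹𝟙 = [9.7095  12.9157  6.0828]
a=μᵀg=0.632780  b=𝟙ᵀg=3.944208  c=𝟙ᵀh=28.708067  D=ac−b²=2.609116
λ₁=(c·0.154−b)/D = (28.708067·0.154−3.944208)/2.609116 = 0.182757
λ₂=(a−b·0.154)/D = (0.632780−3.944208·0.154)/2.609116 = 0.009724
w* = 0.182757·g + 0.009724·h:
  w_0 = 0.182757·1.7749 + 0.009724·9.7095 = 0.4188  (Lockheed)
  w_1 = 0.182757·0.6935 + 0.009724·12.9157 = 0.2523  (Kellogg)
  w_2 = 0.182757·1.4758 + 0.009724·6.0828 = 0.3289  (Intel)
Σw_i=1.0000  μᵀw=0.1540
σ²=wᵀΣw=λ₁·μ_p+λ₂ = 0.182757·0.154 + 0.009724 = 0.037869 ≈ 0.0379

0.0379


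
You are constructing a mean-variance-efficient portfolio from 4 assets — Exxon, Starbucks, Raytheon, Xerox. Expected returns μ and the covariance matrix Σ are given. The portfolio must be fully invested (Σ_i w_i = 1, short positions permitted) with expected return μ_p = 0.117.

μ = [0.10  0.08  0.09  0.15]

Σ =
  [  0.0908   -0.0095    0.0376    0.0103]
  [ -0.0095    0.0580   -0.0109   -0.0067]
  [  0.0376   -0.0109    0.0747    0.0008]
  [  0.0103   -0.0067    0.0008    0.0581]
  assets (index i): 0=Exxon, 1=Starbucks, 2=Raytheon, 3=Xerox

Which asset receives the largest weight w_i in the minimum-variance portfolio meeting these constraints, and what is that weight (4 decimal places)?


x=Σ⁻¹μ = [0.5001  2.0025  1.2163  2.7073]
y=Σ⁻¹𝟙 = [5.6179  22.8925  13.6996  18.6671]
a=μᵀx=0.725771  b=𝟙ᵀx=6.426212  c=𝟙ᵀy=60.877058  D=ac−b²=2.886628
λ₁=(c·0.117−b)/D = (60.877058·0.117−6.426212)/2.886628 = 0.241252
λ₂=(a−b·0.117)/D = (0.725771−6.426212·0.117)/2.886628 = -0.009040
w* = 0.241252·x + -0.009040·y:
  w_0 = 0.241252·0.5001 + -0.009040·5.6179 = 0.0699  (Exxon)
  w_1 = 0.241252·2.0025 + -0.009040·22.8925 = 0.2762  (Starbucks)
  w_2 = 0.241252·1.2163 + -0.009040·13.6996 = 0.1696  (Raytheon)
  w_3 = 0.241252·2.7073 + -0.009040·18.6671 = 0.4844  (Xerox)
Σw_i=1.0000  μᵀw=0.1170
σ²=wᵀΣw=λ₁·μ_p+λ₂ = 0.241252·0.117 + -0.009040 = 0.019186 ≈ 0.0192

Xerox (0.4844)


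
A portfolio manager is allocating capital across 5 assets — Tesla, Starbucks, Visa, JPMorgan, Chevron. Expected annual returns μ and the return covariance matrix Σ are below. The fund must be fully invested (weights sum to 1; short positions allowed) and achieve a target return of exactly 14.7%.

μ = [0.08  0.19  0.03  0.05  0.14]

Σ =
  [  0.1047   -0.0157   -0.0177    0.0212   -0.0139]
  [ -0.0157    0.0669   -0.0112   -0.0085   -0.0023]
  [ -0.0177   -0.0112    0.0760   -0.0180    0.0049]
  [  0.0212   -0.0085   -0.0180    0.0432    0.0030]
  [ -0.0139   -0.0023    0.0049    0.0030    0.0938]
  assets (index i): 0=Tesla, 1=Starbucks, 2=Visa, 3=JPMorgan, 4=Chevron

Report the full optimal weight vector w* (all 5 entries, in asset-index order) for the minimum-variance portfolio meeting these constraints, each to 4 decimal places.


0.1749  0.5082  0.0525  0.0239  0.2406

x=Σ⁻¹μ = [1.4635  3.7239  1.5836  1.7163  1.6631]
y=Σ⁻¹𝟙 = [13.0314  27.0873  27.2288  32.6789  10.7887]
a=μᵀx=1.190769  b=𝟙ᵀx=10.150330  c=𝟙ᵀy=110.815143  D=ac−b²=28.926038
λ₁=(c·0.147−b)/D = (110.815143·0.147−10.150330)/28.926038 = 0.212248
λ₂=(a−b·0.147)/D = (1.190769−10.150330·0.147)/28.926038 = -0.010417
w* = 0.212248·x + -0.010417·y:
  w_0 = 0.212248·1.4635 + -0.010417·13.0314 = 0.1749  (Tesla)
  w_1 = 0.212248·3.7239 + -0.010417·27.0873 = 0.5082  (Starbucks)
  w_2 = 0.212248·1.5836 + -0.010417·27.2288 = 0.0525  (Visa)
  w_3 = 0.212248·1.7163 + -0.010417·32.6789 = 0.0239  (JPMorgan)
  w_4 = 0.212248·1.6631 + -0.010417·10.7887 = 0.2406  (Chevron)
Σw_i=1.0000  μᵀw=0.1470
σ²=wᵀΣw=λ₁·μ_p+λ₂ = 0.212248·0.147 + -0.010417 = 0.020783 ≈ 0.0208


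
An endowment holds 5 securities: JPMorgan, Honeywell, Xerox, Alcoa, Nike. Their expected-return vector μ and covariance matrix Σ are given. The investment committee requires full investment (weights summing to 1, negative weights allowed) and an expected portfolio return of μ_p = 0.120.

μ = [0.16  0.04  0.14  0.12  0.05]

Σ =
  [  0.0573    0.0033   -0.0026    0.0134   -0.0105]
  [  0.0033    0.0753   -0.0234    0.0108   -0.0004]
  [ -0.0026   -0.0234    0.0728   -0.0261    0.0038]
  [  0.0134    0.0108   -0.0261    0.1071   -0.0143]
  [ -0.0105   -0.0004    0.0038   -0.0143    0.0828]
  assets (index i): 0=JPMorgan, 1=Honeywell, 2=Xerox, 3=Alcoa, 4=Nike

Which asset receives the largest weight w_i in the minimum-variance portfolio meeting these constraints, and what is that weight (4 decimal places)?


g=Σ⁻¹μ = [2.7037  1.0889  2.8555  1.5127  1.0822]
h=Σ⁻¹𝟙 = [17.2353  18.2079  24.1644  13.3083  15.5403]
a=μᵀg=1.111556  b=𝟙ᵀg=9.243001  c=𝟙ᵀh=88.456305  D=ac−b²=12.891067
λ₁=(c·0.120−b)/D = (88.456305·0.120−9.243001)/12.891067 = 0.106411
λ₂=(a−b·0.120)/D = (1.111556−9.243001·0.120)/12.891067 = 0.000186
w* = 0.106411·g + 0.000186·h:
  w_0 = 0.106411·2.7037 + 0.000186·17.2353 = 0.2909  (JPMorgan)
  w_1 = 0.106411·1.0889 + 0.000186·18.2079 = 0.1193  (Honeywell)
  w_2 = 0.106411·2.8555 + 0.000186·24.1644 = 0.3083  (Xerox)
  w_3 = 0.106411·1.5127 + 0.000186·13.3083 = 0.1634  (Alcoa)
  w_4 = 0.106411·1.0822 + 0.000186·15.5403 = 0.1180  (Nike)
Σw_i=1.0000  μᵀw=0.1200
σ²=wᵀΣw=λ₁·μ_p+λ₂ = 0.106411·0.120 + 0.000186 = 0.012955 ≈ 0.0130

Xerox (0.3083)


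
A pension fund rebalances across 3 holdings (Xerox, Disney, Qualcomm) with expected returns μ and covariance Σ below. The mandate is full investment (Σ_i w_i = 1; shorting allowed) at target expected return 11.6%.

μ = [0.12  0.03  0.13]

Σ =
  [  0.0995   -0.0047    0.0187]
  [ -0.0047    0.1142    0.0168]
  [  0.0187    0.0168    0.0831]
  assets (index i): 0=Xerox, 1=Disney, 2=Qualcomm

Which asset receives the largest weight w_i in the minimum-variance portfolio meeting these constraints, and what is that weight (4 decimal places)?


Qualcomm (0.5081)

x=Σ⁻¹μ = [0.9618  0.1072  1.3263]
y=Σ⁻¹𝟙 = [8.8336  7.8765  8.4535]
a=μᵀx=0.291051  b=𝟙ᵀx=2.395279  c=𝟙ᵀy=25.163591  D=ac−b²=1.586515
λ₁=(c·0.116−b)/D = (25.163591·0.116−2.395279)/1.586515 = 0.330093
λ₂=(a−b·0.116)/D = (0.291051−2.395279·0.116)/1.586515 = 0.008319
w* = 0.330093·x + 0.008319·y:
  w_0 = 0.330093·0.9618 + 0.008319·8.8336 = 0.3910  (Xerox)
  w_1 = 0.330093·0.1072 + 0.008319·7.8765 = 0.1009  (Disney)
  w_2 = 0.330093·1.3263 + 0.008319·8.4535 = 0.5081  (Qualcomm)
Σw_i=1.0000  μᵀw=0.1160
σ²=wᵀΣw=λ₁·μ_p+λ₂ = 0.330093·0.116 + 0.008319 = 0.046610 ≈ 0.0466


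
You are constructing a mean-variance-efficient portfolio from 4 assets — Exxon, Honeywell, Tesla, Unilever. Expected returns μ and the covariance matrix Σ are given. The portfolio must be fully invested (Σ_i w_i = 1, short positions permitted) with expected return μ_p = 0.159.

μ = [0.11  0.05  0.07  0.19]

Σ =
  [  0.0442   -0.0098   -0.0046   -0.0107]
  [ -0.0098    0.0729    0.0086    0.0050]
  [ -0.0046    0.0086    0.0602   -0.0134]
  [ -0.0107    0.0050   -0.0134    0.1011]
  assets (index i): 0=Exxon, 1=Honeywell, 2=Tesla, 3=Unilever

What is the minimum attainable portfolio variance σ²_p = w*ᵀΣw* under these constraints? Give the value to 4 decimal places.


x=Σ⁻¹μ = [3.4452  0.7609  1.8634  2.4533]
y=Σ⁻¹𝟙 = [31.6466  14.5283  20.3414  15.2181]
a=μᵀx=1.013590  b=𝟙ᵀx=8.522889  c=𝟙ᵀy=81.734467  D=ac−b²=10.205588
λ₁=(c·0.159−b)/D = (81.734467·0.159−8.522889)/10.205588 = 0.438279
λ₂=(a−b·0.159)/D = (1.013590−8.522889·0.159)/10.205588 = -0.033467
w* = 0.438279·x + -0.033467·y:
  w_0 = 0.438279·3.4452 + -0.033467·31.6466 = 0.4509  (Exxon)
  w_1 = 0.438279·0.7609 + -0.033467·14.5283 = -0.1527  (Honeywell)
  w_2 = 0.438279·1.8634 + -0.033467·20.3414 = 0.1359  (Tesla)
  w_3 = 0.438279·2.4533 + -0.033467·15.2181 = 0.5659  (Unilever)
Σw_i=1.0000  μᵀw=0.1590
σ²=wᵀΣw=λ₁·μ_p+λ₂ = 0.438279·0.159 + -0.033467 = 0.036219 ≈ 0.0362

0.0362


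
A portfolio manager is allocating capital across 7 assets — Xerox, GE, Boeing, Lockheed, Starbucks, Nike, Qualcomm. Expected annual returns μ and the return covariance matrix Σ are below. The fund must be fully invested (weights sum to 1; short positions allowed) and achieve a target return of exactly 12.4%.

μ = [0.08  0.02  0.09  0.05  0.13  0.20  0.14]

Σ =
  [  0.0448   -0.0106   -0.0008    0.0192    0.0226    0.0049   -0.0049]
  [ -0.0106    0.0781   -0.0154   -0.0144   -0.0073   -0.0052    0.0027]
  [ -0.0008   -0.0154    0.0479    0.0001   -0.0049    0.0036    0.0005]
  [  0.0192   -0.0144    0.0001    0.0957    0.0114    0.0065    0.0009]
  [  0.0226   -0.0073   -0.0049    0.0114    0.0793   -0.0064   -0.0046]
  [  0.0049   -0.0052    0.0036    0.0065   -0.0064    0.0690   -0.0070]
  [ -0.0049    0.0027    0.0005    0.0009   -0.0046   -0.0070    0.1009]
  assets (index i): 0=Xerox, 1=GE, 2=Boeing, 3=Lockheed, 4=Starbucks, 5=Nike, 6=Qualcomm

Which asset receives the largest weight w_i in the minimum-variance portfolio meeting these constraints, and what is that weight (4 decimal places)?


p=Σ⁻¹μ = [0.9310  1.1621  2.2141  0.0439  1.9646  3.1549  1.6987]
q=Σ⁻¹𝟙 = [18.8007  24.2142  28.9410  7.7263  12.0425  15.0339  11.5555]
a=μᵀp=1.423397  b=𝟙ᵀp=11.169438  c=𝟙ᵀq=118.314206  D=ac−b²=43.651704
λ₁=(c·0.124−b)/D = (118.314206·0.124−11.169438)/43.651704 = 0.080215
λ₂=(a−b·0.124)/D = (1.423397−11.169438·0.124)/43.651704 = 0.000879
w* = 0.080215·p + 0.000879·q:
  w_0 = 0.080215·0.9310 + 0.000879·18.8007 = 0.0912  (Xerox)
  w_1 = 0.080215·1.1621 + 0.000879·24.2142 = 0.1145  (GE)
  w_2 = 0.080215·2.2141 + 0.000879·28.9410 = 0.2031  (Boeing)
  w_3 = 0.080215·0.0439 + 0.000879·7.7263 = 0.0103  (Lockheed)
  w_4 = 0.080215·1.9646 + 0.000879·12.0425 = 0.1682  (Starbucks)
  w_5 = 0.080215·3.1549 + 0.000879·15.0339 = 0.2663  (Nike)
  w_6 = 0.080215·1.6987 + 0.000879·11.5555 = 0.1464  (Qualcomm)
Σw_i=1.0000  μᵀw=0.1240
σ²=wᵀΣw=λ₁·μ_p+λ₂ = 0.080215·0.124 + 0.000879 = 0.010826 ≈ 0.0108

Nike (0.2663)


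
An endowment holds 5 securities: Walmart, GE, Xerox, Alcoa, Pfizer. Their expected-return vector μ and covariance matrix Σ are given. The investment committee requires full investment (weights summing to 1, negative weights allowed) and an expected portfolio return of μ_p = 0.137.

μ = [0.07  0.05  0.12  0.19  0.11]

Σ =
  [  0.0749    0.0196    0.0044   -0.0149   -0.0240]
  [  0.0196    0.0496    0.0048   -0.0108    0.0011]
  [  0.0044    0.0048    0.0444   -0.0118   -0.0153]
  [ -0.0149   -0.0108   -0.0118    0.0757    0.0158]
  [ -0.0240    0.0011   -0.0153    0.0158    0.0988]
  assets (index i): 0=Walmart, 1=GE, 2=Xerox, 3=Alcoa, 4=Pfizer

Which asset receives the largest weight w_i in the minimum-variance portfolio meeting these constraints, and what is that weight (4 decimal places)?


Xerox (0.3828)

p=Σ⁻¹μ = [1.6949  0.6251  3.8712  3.2010  1.6057]
q=Σ⁻¹𝟙 = [16.6808  14.6929  29.9255  20.0315  15.4407]
a=μᵀp=1.399253  b=𝟙ᵀp=10.997828  c=𝟙ᵀq=96.771449  D=ac−b²=14.455500
λ₁=(c·0.137−b)/D = (96.771449·0.137−10.997828)/14.455500 = 0.156332
λ₂=(a−b·0.137)/D = (1.399253−10.997828·0.137)/14.455500 = -0.007433
w* = 0.156332·p + -0.007433·q:
  w_0 = 0.156332·1.6949 + -0.007433·16.6808 = 0.1410  (Walmart)
  w_1 = 0.156332·0.6251 + -0.007433·14.6929 = -0.0115  (GE)
  w_2 = 0.156332·3.8712 + -0.007433·29.9255 = 0.3828  (Xerox)
  w_3 = 0.156332·3.2010 + -0.007433·20.0315 = 0.3515  (Alcoa)
  w_4 = 0.156332·1.6057 + -0.007433·15.4407 = 0.1363  (Pfizer)
Σw_i=1.0000  μᵀw=0.1370
σ²=wᵀΣw=λ₁·μ_p+λ₂ = 0.156332·0.137 + -0.007433 = 0.013984 ≈ 0.0140


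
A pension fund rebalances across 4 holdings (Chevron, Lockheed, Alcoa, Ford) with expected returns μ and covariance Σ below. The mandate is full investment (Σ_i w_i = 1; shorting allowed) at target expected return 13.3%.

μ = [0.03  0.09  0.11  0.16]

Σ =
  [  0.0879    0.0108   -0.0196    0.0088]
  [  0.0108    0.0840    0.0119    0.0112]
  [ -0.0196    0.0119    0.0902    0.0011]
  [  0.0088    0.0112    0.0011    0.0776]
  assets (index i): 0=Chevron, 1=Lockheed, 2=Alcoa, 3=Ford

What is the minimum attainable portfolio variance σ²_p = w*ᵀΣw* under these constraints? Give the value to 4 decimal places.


0.0357

p=Σ⁻¹μ = [0.3405  0.6031  1.1905  1.9193]
q=Σ⁻¹𝟙 = [12.2978  7.1554  12.6894  10.2794]
a=μᵀp=0.502543  b=𝟙ᵀp=4.053450  c=𝟙ᵀq=42.421906  D=ac−b²=4.888372
λ₁=(c·0.133−b)/D = (42.421906·0.133−4.053450)/4.888372 = 0.324988
λ₂=(a−b·0.133)/D = (0.502543−4.053450·0.133)/4.888372 = -0.007480
w* = 0.324988·p + -0.007480·q:
  w_0 = 0.324988·0.3405 + -0.007480·12.2978 = 0.0187  (Chevron)
  w_1 = 0.324988·0.6031 + -0.007480·7.1554 = 0.1425  (Lockheed)
  w_2 = 0.324988·1.1905 + -0.007480·12.6894 = 0.2920  (Alcoa)
  w_3 = 0.324988·1.9193 + -0.007480·10.2794 = 0.5469  (Ford)
Σw_i=1.0000  μᵀw=0.1330
σ²=wᵀΣw=λ₁·μ_p+λ₂ = 0.324988·0.133 + -0.007480 = 0.035743 ≈ 0.0357


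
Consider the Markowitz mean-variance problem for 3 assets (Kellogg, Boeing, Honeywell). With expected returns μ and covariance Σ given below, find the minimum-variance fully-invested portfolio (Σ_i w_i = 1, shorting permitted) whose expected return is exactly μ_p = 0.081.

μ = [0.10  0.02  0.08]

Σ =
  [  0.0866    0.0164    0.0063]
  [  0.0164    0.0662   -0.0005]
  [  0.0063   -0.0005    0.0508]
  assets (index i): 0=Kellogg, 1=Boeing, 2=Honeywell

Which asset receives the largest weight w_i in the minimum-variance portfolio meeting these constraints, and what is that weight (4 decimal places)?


Honeywell (0.5449)

g=Σ⁻¹μ = [1.0390  0.0557  1.4465]
h=Σ⁻¹𝟙 = [7.6458  13.3541  18.8683]
a=μᵀg=0.220730  b=𝟙ᵀg=2.541120  c=𝟙ᵀh=39.868171  D=ac−b²=2.342798
λ₁=(c·0.081−b)/D = (39.868171·0.081−2.541120)/2.342798 = 0.293752
λ₂=(a−b·0.081)/D = (0.220730−2.541120·0.081)/2.342798 = 0.006359
w* = 0.293752·g + 0.006359·h:
  w_0 = 0.293752·1.0390 + 0.006359·7.6458 = 0.3538  (Kellogg)
  w_1 = 0.293752·0.0557 + 0.006359·13.3541 = 0.1013  (Boeing)
  w_2 = 0.293752·1.4465 + 0.006359·18.8683 = 0.5449  (Honeywell)
Σw_i=1.0000  μᵀw=0.0810
σ²=wᵀΣw=λ₁·μ_p+λ₂ = 0.293752·0.081 + 0.006359 = 0.030153 ≈ 0.0302


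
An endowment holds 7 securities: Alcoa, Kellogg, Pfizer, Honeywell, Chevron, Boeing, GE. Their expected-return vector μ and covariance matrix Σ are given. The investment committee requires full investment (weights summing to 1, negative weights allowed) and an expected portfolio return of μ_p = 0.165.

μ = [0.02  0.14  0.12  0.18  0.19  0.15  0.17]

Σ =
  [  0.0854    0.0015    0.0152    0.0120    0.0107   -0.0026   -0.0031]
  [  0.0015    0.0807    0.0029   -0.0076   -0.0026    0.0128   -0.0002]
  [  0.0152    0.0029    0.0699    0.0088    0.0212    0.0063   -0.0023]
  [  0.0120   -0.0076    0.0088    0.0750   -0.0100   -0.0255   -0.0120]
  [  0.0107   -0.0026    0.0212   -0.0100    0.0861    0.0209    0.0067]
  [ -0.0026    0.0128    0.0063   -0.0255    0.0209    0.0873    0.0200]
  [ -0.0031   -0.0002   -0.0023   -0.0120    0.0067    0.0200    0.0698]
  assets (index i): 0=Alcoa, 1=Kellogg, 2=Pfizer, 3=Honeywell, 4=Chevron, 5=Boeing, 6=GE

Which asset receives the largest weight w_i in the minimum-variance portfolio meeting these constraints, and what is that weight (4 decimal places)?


Honeywell (0.2944)

p=Σ⁻¹μ = [-0.5661  1.9287  0.6065  3.7687  2.0891  1.4073  2.4800]
q=Σ⁻¹𝟙 = [7.3505  12.5949  6.8924  19.3475  8.1417  9.6660  14.6914]
a=μᵀp=2.039475  b=𝟙ᵀp=11.714288  c=𝟙ᵀq=78.684370  D=ac−b²=23.250281
λ₁=(c·0.165−b)/D = (78.684370·0.165−11.714288)/23.250281 = 0.054564
λ₂=(a−b·0.165)/D = (2.039475−11.714288·0.165)/23.250281 = 0.004586
w* = 0.054564·p + 0.004586·q:
  w_0 = 0.054564·-0.5661 + 0.004586·7.3505 = 0.0028  (Alcoa)
  w_1 = 0.054564·1.9287 + 0.004586·12.5949 = 0.1630  (Kellogg)
  w_2 = 0.054564·0.6065 + 0.004586·6.8924 = 0.0647  (Pfizer)
  w_3 = 0.054564·3.7687 + 0.004586·19.3475 = 0.2944  (Honeywell)
  w_4 = 0.054564·2.0891 + 0.004586·8.1417 = 0.1513  (Chevron)
  w_5 = 0.054564·1.4073 + 0.004586·9.6660 = 0.1211  (Boeing)
  w_6 = 0.054564·2.4800 + 0.004586·14.6914 = 0.2027  (GE)
Σw_i=1.0000  μᵀw=0.1650
σ²=wᵀΣw=λ₁·μ_p+λ₂ = 0.054564·0.165 + 0.004586 = 0.013589 ≈ 0.0136


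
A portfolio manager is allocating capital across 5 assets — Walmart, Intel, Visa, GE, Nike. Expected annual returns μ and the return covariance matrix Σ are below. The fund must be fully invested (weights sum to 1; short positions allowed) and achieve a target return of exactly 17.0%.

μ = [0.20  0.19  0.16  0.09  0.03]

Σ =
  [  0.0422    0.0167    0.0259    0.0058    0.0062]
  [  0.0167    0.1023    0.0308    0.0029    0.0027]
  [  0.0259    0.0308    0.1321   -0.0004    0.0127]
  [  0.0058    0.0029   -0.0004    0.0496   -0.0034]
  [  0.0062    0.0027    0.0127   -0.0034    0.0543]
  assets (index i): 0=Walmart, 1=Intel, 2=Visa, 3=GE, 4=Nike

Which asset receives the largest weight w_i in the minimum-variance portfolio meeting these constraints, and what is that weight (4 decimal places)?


u=Σ⁻¹μ = [4.0102  1.1156  0.1609  1.2873  0.0821]
v=Σ⁻¹𝟙 = [15.2256  5.7974  1.6367  19.2349  17.2111]
a=μᵀu=1.158043  b=𝟙ᵀu=6.655975  c=𝟙ᵀv=59.105682  D=ac−b²=24.144949
λ₁=(c·0.170−b)/D = (59.105682·0.170−6.655975)/24.144949 = 0.140485
λ₂=(a−b·0.170)/D = (1.158043−6.655975·0.170)/24.144949 = 0.001099
w* = 0.140485·u + 0.001099·v:
  w_0 = 0.140485·4.0102 + 0.001099·15.2256 = 0.5801  (Walmart)
  w_1 = 0.140485·1.1156 + 0.001099·5.7974 = 0.1631  (Intel)
  w_2 = 0.140485·0.1609 + 0.001099·1.6367 = 0.0244  (Visa)
  w_3 = 0.140485·1.2873 + 0.001099·19.2349 = 0.2020  (GE)
  w_4 = 0.140485·0.0821 + 0.001099·17.2111 = 0.0304  (Nike)
Σw_i=1.0000  μᵀw=0.1700
σ²=wᵀΣw=λ₁·μ_p+λ₂ = 0.140485·0.170 + 0.001099 = 0.024981 ≈ 0.0250

Walmart (0.5801)


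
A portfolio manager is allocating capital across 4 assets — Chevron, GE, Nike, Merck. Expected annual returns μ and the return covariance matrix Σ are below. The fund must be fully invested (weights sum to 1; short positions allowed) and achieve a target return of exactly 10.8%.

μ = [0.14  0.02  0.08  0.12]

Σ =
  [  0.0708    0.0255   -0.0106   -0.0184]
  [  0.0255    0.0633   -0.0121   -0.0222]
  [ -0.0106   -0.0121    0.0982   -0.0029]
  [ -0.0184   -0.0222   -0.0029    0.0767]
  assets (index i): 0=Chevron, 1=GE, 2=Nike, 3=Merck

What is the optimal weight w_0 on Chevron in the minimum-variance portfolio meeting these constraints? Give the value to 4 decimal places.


g=Σ⁻¹μ = [2.6585  0.2939  1.2067  2.3330]
h=Σ⁻¹𝟙 = [14.9144  20.8034  15.0419  23.2058]
a=μᵀg=0.754572  b=𝟙ᵀg=6.492134  c=𝟙ᵀh=73.965511  D=ac−b²=13.664499
λ₁=(c·0.108−b)/D = (73.965511·0.108−6.492134)/13.664499 = 0.109491
λ₂=(a−b·0.108)/D = (0.754572−6.492134·0.108)/13.664499 = 0.003910
w* = 0.109491·g + 0.003910·h:
  w_0 = 0.109491·2.6585 + 0.003910·14.9144 = 0.3494  (Chevron)
  w_1 = 0.109491·0.2939 + 0.003910·20.8034 = 0.1135  (GE)
  w_2 = 0.109491·1.2067 + 0.003910·15.0419 = 0.1909  (Nike)
  w_3 = 0.109491·2.3330 + 0.003910·23.2058 = 0.3462  (Merck)
Σw_i=1.0000  μᵀw=0.1080
σ²=wᵀΣw=λ₁·μ_p+λ₂ = 0.109491·0.108 + 0.003910 = 0.015735 ≈ 0.0157

0.3494


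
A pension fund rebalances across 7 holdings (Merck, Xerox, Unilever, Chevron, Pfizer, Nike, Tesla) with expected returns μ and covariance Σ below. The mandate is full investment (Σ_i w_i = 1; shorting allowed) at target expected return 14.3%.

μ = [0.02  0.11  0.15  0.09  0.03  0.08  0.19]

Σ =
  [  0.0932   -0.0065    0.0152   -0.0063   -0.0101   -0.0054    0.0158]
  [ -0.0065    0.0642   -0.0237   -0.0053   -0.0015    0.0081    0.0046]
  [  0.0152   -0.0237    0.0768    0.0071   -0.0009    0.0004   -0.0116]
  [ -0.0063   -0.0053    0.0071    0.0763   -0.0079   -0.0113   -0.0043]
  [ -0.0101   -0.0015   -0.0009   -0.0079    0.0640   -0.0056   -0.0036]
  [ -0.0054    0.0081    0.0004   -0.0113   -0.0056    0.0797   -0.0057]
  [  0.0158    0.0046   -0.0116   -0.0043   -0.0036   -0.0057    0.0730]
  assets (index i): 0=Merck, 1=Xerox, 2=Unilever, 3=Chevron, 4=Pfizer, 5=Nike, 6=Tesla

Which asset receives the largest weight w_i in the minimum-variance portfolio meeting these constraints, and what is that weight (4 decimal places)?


u=Σ⁻¹μ = [-0.4002  2.6138  3.1989  1.4956  0.9859  1.2097  3.2641]
v=Σ⁻¹𝟙 = [11.2648  22.4732  18.5693  19.6145  22.9764  16.4994  16.3719]
a=μᵀu=1.640500  b=𝟙ᵀu=12.367943  c=𝟙ᵀv=127.769377  D=ac−b²=56.639683
λ₁=(c·0.143−b)/D = (127.769377·0.143−12.367943)/56.639683 = 0.104222
λ₂=(a−b·0.143)/D = (1.640500−12.367943·0.143)/56.639683 = -0.002262
w* = 0.104222·u + -0.002262·v:
  w_0 = 0.104222·-0.4002 + -0.002262·11.2648 = -0.0672  (Merck)
  w_1 = 0.104222·2.6138 + -0.002262·22.4732 = 0.2216  (Xerox)
  w_2 = 0.104222·3.1989 + -0.002262·18.5693 = 0.2914  (Unilever)
  w_3 = 0.104222·1.4956 + -0.002262·19.6145 = 0.1115  (Chevron)
  w_4 = 0.104222·0.9859 + -0.002262·22.9764 = 0.0508  (Pfizer)
  w_5 = 0.104222·1.2097 + -0.002262·16.4994 = 0.0888  (Nike)
  w_6 = 0.104222·3.2641 + -0.002262·16.3719 = 0.3032  (Tesla)
Σw_i=1.0000  μᵀw=0.1430
σ²=wᵀΣw=λ₁·μ_p+λ₂ = 0.104222·0.143 + -0.002262 = 0.012642 ≈ 0.0126

Tesla (0.3032)


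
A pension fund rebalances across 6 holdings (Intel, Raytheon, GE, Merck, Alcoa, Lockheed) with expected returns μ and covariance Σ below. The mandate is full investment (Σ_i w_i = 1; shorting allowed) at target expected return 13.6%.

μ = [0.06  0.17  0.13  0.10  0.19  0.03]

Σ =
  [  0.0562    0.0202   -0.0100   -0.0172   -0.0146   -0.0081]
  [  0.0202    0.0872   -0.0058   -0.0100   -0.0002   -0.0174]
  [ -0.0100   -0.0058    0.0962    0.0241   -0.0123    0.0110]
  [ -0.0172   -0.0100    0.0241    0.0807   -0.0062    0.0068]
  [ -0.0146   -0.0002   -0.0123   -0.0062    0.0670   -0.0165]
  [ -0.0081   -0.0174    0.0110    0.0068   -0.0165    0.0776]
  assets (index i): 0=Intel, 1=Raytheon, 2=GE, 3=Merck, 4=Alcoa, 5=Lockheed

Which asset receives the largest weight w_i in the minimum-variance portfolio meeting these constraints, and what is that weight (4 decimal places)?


Alcoa (0.3436)

u=Σ⁻¹μ = [2.5029  2.0092  1.6613  1.7157  4.2489  1.6160]
v=Σ⁻¹𝟙 = [32.5916  11.2426  11.4458  17.8404  31.2997  22.2789]
a=μᵀu=1.735060  b=𝟙ᵀu=13.754039  c=𝟙ᵀv=126.698935  D=ac−b²=30.656619
λ₁=(c·0.136−b)/D = (126.698935·0.136−13.754039)/30.656619 = 0.113418
λ₂=(a−b·0.136)/D = (1.735060−13.754039·0.136)/30.656619 = -0.004420
w* = 0.113418·u + -0.004420·v:
  w_0 = 0.113418·2.5029 + -0.004420·32.5916 = 0.1398  (Intel)
  w_1 = 0.113418·2.0092 + -0.004420·11.2426 = 0.1782  (Raytheon)
  w_2 = 0.113418·1.6613 + -0.004420·11.4458 = 0.1378  (GE)
  w_3 = 0.113418·1.7157 + -0.004420·17.8404 = 0.1157  (Merck)
  w_4 = 0.113418·4.2489 + -0.004420·31.2997 = 0.3436  (Alcoa)
  w_5 = 0.113418·1.6160 + -0.004420·22.2789 = 0.0848  (Lockheed)
Σw_i=1.0000  μᵀw=0.1360
σ²=wᵀΣw=λ₁·μ_p+λ₂ = 0.113418·0.136 + -0.004420 = 0.011005 ≈ 0.0110


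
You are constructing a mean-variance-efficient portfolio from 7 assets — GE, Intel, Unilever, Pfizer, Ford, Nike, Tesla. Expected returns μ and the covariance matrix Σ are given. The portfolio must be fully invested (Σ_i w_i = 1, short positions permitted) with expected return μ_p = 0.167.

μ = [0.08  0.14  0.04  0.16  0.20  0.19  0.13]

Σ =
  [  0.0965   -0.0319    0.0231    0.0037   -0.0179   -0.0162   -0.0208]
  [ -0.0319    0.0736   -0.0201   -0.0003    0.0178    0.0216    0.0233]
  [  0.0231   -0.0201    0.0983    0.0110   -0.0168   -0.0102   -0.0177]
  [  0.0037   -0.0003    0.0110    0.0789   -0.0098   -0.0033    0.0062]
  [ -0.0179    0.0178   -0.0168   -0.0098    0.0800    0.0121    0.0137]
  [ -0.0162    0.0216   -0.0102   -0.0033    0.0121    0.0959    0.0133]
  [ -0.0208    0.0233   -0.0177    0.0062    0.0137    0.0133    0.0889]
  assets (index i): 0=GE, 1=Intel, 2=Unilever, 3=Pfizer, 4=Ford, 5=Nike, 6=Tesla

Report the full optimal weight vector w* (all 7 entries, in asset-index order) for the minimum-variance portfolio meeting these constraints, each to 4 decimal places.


p=Σ⁻¹μ = [2.0449  1.6129  0.7942  2.1552  2.6278  1.6697  0.8711]
q=Σ⁻¹𝟙 = [18.2926  16.1129  12.9311  11.4380  14.1865  8.5334  9.6195]
a=μᵀp=1.722024  b=𝟙ᵀp=11.775708  c=𝟙ᵀq=91.113943  D=ac−b²=18.233150
λ₁=(c·0.167−b)/D = (91.113943·0.167−11.775708)/18.233150 = 0.188685
λ₂=(a−b·0.167)/D = (1.722024−11.775708·0.167)/18.233150 = -0.013411
w* = 0.188685·p + -0.013411·q:
  w_0 = 0.188685·2.0449 + -0.013411·18.2926 = 0.1405  (GE)
  w_1 = 0.188685·1.6129 + -0.013411·16.1129 = 0.0882  (Intel)
  w_2 = 0.188685·0.7942 + -0.013411·12.9311 = -0.0236  (Unilever)
  w_3 = 0.188685·2.1552 + -0.013411·11.4380 = 0.2533  (Pfizer)
  w_4 = 0.188685·2.6278 + -0.013411·14.1865 = 0.3056  (Ford)
  w_5 = 0.188685·1.6697 + -0.013411·8.5334 = 0.2006  (Nike)
  w_6 = 0.188685·0.8711 + -0.013411·9.6195 = 0.0354  (Tesla)
Σw_i=1.0000  μᵀw=0.1670
σ²=wᵀΣw=λ₁·μ_p+λ₂ = 0.188685·0.167 + -0.013411 = 0.018100 ≈ 0.0181

0.1405  0.0882  -0.0236  0.2533  0.3056  0.2006  0.0354


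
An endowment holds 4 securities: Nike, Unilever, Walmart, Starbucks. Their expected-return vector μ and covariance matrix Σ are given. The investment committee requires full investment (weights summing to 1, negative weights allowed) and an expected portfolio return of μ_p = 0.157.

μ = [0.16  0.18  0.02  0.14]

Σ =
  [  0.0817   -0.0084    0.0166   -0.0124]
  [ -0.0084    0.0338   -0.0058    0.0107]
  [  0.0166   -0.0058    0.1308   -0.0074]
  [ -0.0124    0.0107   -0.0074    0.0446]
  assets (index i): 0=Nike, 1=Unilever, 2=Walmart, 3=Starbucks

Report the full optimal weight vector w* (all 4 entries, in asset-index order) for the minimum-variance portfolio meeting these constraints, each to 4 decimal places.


0.2491  0.4418  0.0471  0.2620

g=Σ⁻¹μ = [2.8710  5.2088  0.1732  2.7163]
h=Σ⁻¹𝟙 = [16.8081  28.2853  7.9903  21.6344]
a=μᵀg=1.780688  b=𝟙ᵀg=10.969287  c=𝟙ᵀh=74.718221  D=ac−b²=12.724606
λ₁=(c·0.157−b)/D = (74.718221·0.157−10.969287)/12.724606 = 0.059843
λ₂=(a−b·0.157)/D = (1.780688−10.969287·0.157)/12.724606 = 0.004598
w* = 0.059843·g + 0.004598·h:
  w_0 = 0.059843·2.8710 + 0.004598·16.8081 = 0.2491  (Nike)
  w_1 = 0.059843·5.2088 + 0.004598·28.2853 = 0.4418  (Unilever)
  w_2 = 0.059843·0.1732 + 0.004598·7.9903 = 0.0471  (Walmart)
  w_3 = 0.059843·2.7163 + 0.004598·21.6344 = 0.2620  (Starbucks)
Σw_i=1.0000  μᵀw=0.1570
σ²=wᵀΣw=λ₁·μ_p+λ₂ = 0.059843·0.157 + 0.004598 = 0.013993 ≈ 0.0140
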